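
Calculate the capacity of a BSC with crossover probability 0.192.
0.2944 bits

For a binary symmetric channel (BSC) with error probability p:
Capacity C = 1 - H(p) bits per symbol

where H(p) = -p log₂(p) - (1-p) log₂(1-p) is the binary entropy function.

H(0.192) = 0.7056 bits
C = 1 - 0.7056 = 0.2944 bits per symbol

This means we can reliably transmit up to 0.2944 bits of information per channel use.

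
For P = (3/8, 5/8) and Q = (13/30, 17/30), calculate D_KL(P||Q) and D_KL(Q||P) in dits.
D_KL(P||Q) = 0.0030, D_KL(Q||P) = 0.0031

KL divergence is not symmetric: D_KL(P||Q) ≠ D_KL(Q||P) in general.

D_KL(P||Q) = 0.0030 dits
D_KL(Q||P) = 0.0031 dits

No, they are not equal!

This asymmetry is why KL divergence is not a true distance metric.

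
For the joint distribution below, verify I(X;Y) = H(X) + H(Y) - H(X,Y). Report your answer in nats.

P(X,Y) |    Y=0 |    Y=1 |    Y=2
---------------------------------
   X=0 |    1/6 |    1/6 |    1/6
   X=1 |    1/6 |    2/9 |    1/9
I(X;Y) = 0.0096 nats

Mutual information has multiple equivalent forms:
- I(X;Y) = H(X) - H(X|Y)
- I(X;Y) = H(Y) - H(Y|X)
- I(X;Y) = H(X) + H(Y) - H(X,Y)

Computing all quantities:
H(X) = 0.6931, H(Y) = 1.0893, H(X,Y) = 1.7729
H(X|Y) = 0.6836, H(Y|X) = 1.0797

Verification:
H(X) - H(X|Y) = 0.6931 - 0.6836 = 0.0096
H(Y) - H(Y|X) = 1.0893 - 1.0797 = 0.0096
H(X) + H(Y) - H(X,Y) = 0.6931 + 1.0893 - 1.7729 = 0.0096

All forms give I(X;Y) = 0.0096 nats. ✓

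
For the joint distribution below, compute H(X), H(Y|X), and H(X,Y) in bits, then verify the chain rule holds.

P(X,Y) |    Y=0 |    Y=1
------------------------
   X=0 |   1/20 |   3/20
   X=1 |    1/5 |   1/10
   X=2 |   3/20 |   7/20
H(X,Y) = 2.3639, H(X) = 1.4855, H(Y|X) = 0.8784 (all in bits)

Chain rule: H(X,Y) = H(X) + H(Y|X)

Left side — joint entropy directly:
H(X,Y) = -Σ p(x,y) log p(x,y) = 2.3639 bits

Right side — compute H(Y|X) from the conditional distributions:
P(X) = (1/5, 3/10, 1/2), so H(X) = 1.4855 bits
H(Y|X) = Σ_x P(X=x) · H(Y|X=x):
  P(Y|X=0) = (1/4, 3/4), H(Y|X=0) = 0.8113, weight P(X=0) = 1/5
  P(Y|X=1) = (2/3, 1/3), H(Y|X=1) = 0.9183, weight P(X=1) = 3/10
  P(Y|X=2) = (3/10, 7/10), H(Y|X=2) = 0.8813, weight P(X=2) = 1/2
H(Y|X) = 0.8784 bits

H(X) + H(Y|X) = 1.4855 + 0.8784 = 2.3639 bits

Both sides equal 2.3639 bits. ✓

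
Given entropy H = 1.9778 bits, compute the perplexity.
3.9389

Perplexity is 2^H (or exp(H) for natural log).

H = 1.9778 bits
Perplexity = 2^1.9778 = 3.9389

Interpretation: The model's uncertainty is equivalent to choosing uniformly among 3.9 options.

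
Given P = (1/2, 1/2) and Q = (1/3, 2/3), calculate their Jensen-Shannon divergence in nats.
0.0144 nats

Jensen-Shannon divergence is:
JSD(P||Q) = 0.5 × D_KL(P||M) + 0.5 × D_KL(Q||M)
where M = 0.5 × (P + Q) is the mixture distribution.

M = 0.5 × (1/2, 1/2) + 0.5 × (1/3, 2/3) = (5/12, 7/12)

D_KL(P||M) = 0.0141 nats
D_KL(Q||M) = 0.0146 nats

JSD(P||Q) = 0.5 × 0.0141 + 0.5 × 0.0146 = 0.0144 nats

Unlike KL divergence, JSD is symmetric and bounded: 0 ≤ JSD ≤ log(2).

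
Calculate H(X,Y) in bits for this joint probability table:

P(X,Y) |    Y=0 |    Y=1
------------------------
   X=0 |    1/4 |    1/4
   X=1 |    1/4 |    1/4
2.0000 bits

Joint entropy is H(X,Y) = -Σ_{x,y} p(x,y) log p(x,y).

Summing over all non-zero entries:
H(X,Y) = -[1/4·log_2(1/4) + 1/4·log_2(1/4) + 1/4·log_2(1/4) + 1/4·log_2(1/4)]
H(X,Y) = 2.0000 bits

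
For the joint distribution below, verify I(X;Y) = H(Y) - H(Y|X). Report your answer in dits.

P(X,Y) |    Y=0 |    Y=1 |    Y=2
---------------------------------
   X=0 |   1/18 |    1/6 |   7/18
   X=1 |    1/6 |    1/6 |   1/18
I(X;Y) = 0.0629 dits

Mutual information has multiple equivalent forms:
- I(X;Y) = H(X) - H(X|Y)
- I(X;Y) = H(Y) - H(Y|X)
- I(X;Y) = H(X) + H(Y) - H(X,Y)

Computing all quantities:
H(X) = 0.2902, H(Y) = 0.4607, H(X,Y) = 0.6881
H(X|Y) = 0.2273, H(Y|X) = 0.3978

Verification:
H(X) - H(X|Y) = 0.2902 - 0.2273 = 0.0629
H(Y) - H(Y|X) = 0.4607 - 0.3978 = 0.0629
H(X) + H(Y) - H(X,Y) = 0.2902 + 0.4607 - 0.6881 = 0.0629

All forms give I(X;Y) = 0.0629 dits. ✓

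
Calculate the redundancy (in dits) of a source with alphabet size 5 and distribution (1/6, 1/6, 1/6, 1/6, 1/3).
0.0212 dits

Redundancy measures how far a source is from maximum entropy:
R = H_max - H(X)

Maximum entropy for 5 symbols: H_max = log_10(5) = 0.6990 dits
Actual entropy: H(X) = 0.6778 dits
Redundancy: R = 0.6990 - 0.6778 = 0.0212 dits

This redundancy represents potential for compression: the source could be compressed by 0.0212 dits per symbol.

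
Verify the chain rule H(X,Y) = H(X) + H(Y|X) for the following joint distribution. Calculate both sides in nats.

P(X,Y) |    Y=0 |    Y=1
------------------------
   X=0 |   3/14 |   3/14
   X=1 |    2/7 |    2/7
H(X,Y) = 1.3761, H(X) = 0.6829, H(Y|X) = 0.6931 (all in nats)

Chain rule: H(X,Y) = H(X) + H(Y|X)

Left side — joint entropy directly:
H(X,Y) = -Σ p(x,y) log p(x,y) = 1.3761 nats

Right side — compute H(Y|X) from the conditional distributions:
P(X) = (3/7, 4/7), so H(X) = 0.6829 nats
H(Y|X) = Σ_x P(X=x) · H(Y|X=x):
  P(Y|X=0) = (1/2, 1/2), H(Y|X=0) = 0.6931, weight P(X=0) = 3/7
  P(Y|X=1) = (1/2, 1/2), H(Y|X=1) = 0.6931, weight P(X=1) = 4/7
H(Y|X) = 0.6931 nats

H(X) + H(Y|X) = 0.6829 + 0.6931 = 1.3761 nats

Both sides equal 1.3761 nats. ✓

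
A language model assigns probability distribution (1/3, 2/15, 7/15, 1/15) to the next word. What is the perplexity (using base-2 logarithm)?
3.2254

Perplexity is 2^H (or exp(H) for natural log).

First, H = -Σ p log p = 1.6895 bits
Perplexity = 2^1.6895 = 3.2254

Interpretation: The model's uncertainty is equivalent to choosing uniformly among 3.2 options.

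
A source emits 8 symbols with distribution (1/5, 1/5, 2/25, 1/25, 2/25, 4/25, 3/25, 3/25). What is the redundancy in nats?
0.1007 nats

Redundancy measures how far a source is from maximum entropy:
R = H_max - H(X)

Maximum entropy for 8 symbols: H_max = log_e(8) = 2.0794 nats
Actual entropy: H(X) = 1.9787 nats
Redundancy: R = 2.0794 - 1.9787 = 0.1007 nats

This redundancy represents potential for compression: the source could be compressed by 0.1007 nats per symbol.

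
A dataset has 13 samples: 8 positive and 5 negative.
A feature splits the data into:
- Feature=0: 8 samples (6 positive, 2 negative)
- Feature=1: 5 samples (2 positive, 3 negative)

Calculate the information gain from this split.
0.0885 bits

Information Gain = H(Y) - H(Y|Feature)

Before split:
P(positive) = 8/13 = 0.6154
H(Y) = 0.9612 bits

After split:
Feature=0: H = 0.8113 bits (weight = 8/13)
Feature=1: H = 0.9710 bits (weight = 5/13)
H(Y|Feature) = (8/13)×0.8113 + (5/13)×0.9710 = 0.8727 bits

Information Gain = 0.9612 - 0.8727 = 0.0885 bits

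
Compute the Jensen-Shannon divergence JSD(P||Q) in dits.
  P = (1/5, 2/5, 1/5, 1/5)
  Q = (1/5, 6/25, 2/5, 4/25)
0.0123 dits

Jensen-Shannon divergence is:
JSD(P||Q) = 0.5 × D_KL(P||M) + 0.5 × D_KL(Q||M)
where M = 0.5 × (P + Q) is the mixture distribution.

M = 0.5 × (1/5, 2/5, 1/5, 1/5) + 0.5 × (1/5, 6/25, 2/5, 4/25) = (1/5, 8/25, 3/10, 0.18)

D_KL(P||M) = 0.0127 dits
D_KL(Q||M) = 0.0118 dits

JSD(P||Q) = 0.5 × 0.0127 + 0.5 × 0.0118 = 0.0123 dits

Unlike KL divergence, JSD is symmetric and bounded: 0 ≤ JSD ≤ log(2).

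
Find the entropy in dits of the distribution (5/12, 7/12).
0.2950 dits

Shannon entropy is H(X) = -Σ p(x) log p(x).

For P = (5/12, 7/12):
H = -5/12 × log_10(5/12) -7/12 × log_10(7/12)
H = 0.2950 dits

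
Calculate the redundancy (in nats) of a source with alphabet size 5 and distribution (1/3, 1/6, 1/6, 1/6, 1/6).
0.0487 nats

Redundancy measures how far a source is from maximum entropy:
R = H_max - H(X)

Maximum entropy for 5 symbols: H_max = log_e(5) = 1.6094 nats
Actual entropy: H(X) = 1.5607 nats
Redundancy: R = 1.6094 - 1.5607 = 0.0487 nats

This redundancy represents potential for compression: the source could be compressed by 0.0487 nats per symbol.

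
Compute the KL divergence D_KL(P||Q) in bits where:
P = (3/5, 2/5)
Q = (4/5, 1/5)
0.1510 bits

KL divergence: D_KL(P||Q) = Σ p(x) log(p(x)/q(x))

Computing term by term:
  x=0: 3/5 × log_2[(3/5)/(4/5)] = 3/5 × -0.4150 = -0.2490
  x=1: 2/5 × log_2[(2/5)/(1/5)] = 2/5 × 1.0000 = 0.4000

D_KL(P||Q) = 0.1510 bits

Note: KL divergence is always non-negative and equals 0 iff P = Q.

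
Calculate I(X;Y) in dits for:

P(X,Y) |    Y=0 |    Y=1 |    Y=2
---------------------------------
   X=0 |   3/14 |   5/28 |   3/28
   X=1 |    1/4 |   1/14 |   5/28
0.0148 dits

Mutual information: I(X;Y) = H(X) + H(Y) - H(X,Y)

Marginals:
P(X) = (1/2, 1/2), H(X) = 0.3010 dits
P(Y) = (13/28, 1/4, 2/7), H(Y) = 0.4607 dits

Joint entropy: H(X,Y) = 0.7469 dits

I(X;Y) = 0.3010 + 0.4607 - 0.7469 = 0.0148 dits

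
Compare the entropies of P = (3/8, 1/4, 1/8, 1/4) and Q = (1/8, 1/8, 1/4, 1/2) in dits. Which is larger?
P

Computing entropies in dits:
H(P) = 0.5737
H(Q) = 0.5268

Distribution P has higher entropy.

Intuition: The distribution closer to uniform (more spread out) has higher entropy.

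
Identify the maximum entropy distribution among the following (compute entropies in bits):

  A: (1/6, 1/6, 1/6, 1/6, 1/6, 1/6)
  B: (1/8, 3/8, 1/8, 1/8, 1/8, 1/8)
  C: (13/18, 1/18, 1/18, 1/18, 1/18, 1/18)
A

For a discrete distribution over n outcomes, entropy is maximized by the uniform distribution.

Computing entropies:
H(A) = 2.5850 bits
H(B) = 2.4056 bits
H(C) = 1.4974 bits

The uniform distribution (where all probabilities equal 1/6) achieves the maximum entropy of log_2(6) = 2.5850 bits.

Distribution A has the highest entropy.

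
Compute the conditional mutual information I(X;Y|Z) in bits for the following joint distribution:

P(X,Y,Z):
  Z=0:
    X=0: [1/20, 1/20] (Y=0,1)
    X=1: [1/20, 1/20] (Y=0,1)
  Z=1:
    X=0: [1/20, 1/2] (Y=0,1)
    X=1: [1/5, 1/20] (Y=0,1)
0.2946 bits

Conditional mutual information: I(X;Y|Z) = H(X|Z) + H(Y|Z) - H(X,Y|Z)

H(Z) = 0.7219
H(X,Z) = 1.6388 → H(X|Z) = 0.9168
H(Y,Z) = 1.6388 → H(Y|Z) = 0.9168
H(X,Y,Z) = 2.2610 → H(X,Y|Z) = 1.5390

I(X;Y|Z) = 0.9168 + 0.9168 - 1.5390 = 0.2946 bits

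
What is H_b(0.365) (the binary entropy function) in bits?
0.9468 bits

The binary entropy function is:
H(p) = -p log(p) - (1-p) log(1-p)

H(0.365) = -0.365 × log_2(0.365) - 0.635 × log_2(0.635)
H(0.365) = 0.9468 bits

Note: Binary entropy is maximized at p=0.5 (H=1 bit) and minimized at p=0 or p=1 (H=0).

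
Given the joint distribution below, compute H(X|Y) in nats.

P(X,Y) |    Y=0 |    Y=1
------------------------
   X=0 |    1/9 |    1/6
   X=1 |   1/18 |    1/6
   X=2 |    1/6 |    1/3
1.0303 nats

Using the chain rule: H(X|Y) = H(X,Y) - H(Y)

First, compute H(X,Y) = 1.6668 nats

Marginal P(Y) = (1/3, 2/3)
H(Y) = 0.6365 nats

H(X|Y) = H(X,Y) - H(Y) = 1.6668 - 0.6365 = 1.0303 nats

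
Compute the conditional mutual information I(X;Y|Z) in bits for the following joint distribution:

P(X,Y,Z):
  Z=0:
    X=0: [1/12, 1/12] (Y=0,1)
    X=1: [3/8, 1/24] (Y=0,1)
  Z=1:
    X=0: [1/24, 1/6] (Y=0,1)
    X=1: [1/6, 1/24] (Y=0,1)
0.1910 bits

Conditional mutual information: I(X;Y|Z) = H(X|Z) + H(Y|Z) - H(X,Y|Z)

H(Z) = 0.9799
H(X,Z) = 1.9000 → H(X|Z) = 0.9202
H(Y,Z) = 1.8338 → H(Y|Z) = 0.8539
H(X,Y,Z) = 2.5629 → H(X,Y|Z) = 1.5830

I(X;Y|Z) = 0.9202 + 0.8539 - 1.5830 = 0.1910 bits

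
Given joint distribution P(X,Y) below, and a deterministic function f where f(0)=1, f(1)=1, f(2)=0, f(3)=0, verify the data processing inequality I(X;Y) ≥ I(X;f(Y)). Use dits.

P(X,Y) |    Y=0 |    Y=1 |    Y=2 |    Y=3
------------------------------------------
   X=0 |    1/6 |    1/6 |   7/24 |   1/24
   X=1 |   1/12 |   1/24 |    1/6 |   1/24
I(X;Y) = 0.0065, I(X;f(Y)) = 0.0031, inequality holds: 0.0065 ≥ 0.0031

Data Processing Inequality: For any Markov chain X → Y → Z, we have I(X;Y) ≥ I(X;Z).

Here Z = f(Y) is a deterministic function of Y, forming X → Y → Z.

Original I(X;Y) = 0.0065 dits

After applying f:
P(X,Z) where Z=f(Y):
- P(X,Z=0) = P(X,Y=2) + P(X,Y=3)
- P(X,Z=1) = P(X,Y=0) + P(X,Y=1)

I(X;Z) = I(X;f(Y)) = 0.0031 dits

Verification: 0.0065 ≥ 0.0031 ✓

Information cannot be created by processing; the function f can only lose information about X.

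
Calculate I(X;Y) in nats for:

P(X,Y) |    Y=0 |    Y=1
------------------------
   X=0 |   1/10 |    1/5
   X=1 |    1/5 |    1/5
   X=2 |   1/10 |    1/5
0.0138 nats

Mutual information: I(X;Y) = H(X) + H(Y) - H(X,Y)

Marginals:
P(X) = (3/10, 2/5, 3/10), H(X) = 1.0889 nats
P(Y) = (2/5, 3/5), H(Y) = 0.6730 nats

Joint entropy: H(X,Y) = 1.7481 nats

I(X;Y) = 1.0889 + 0.6730 - 1.7481 = 0.0138 nats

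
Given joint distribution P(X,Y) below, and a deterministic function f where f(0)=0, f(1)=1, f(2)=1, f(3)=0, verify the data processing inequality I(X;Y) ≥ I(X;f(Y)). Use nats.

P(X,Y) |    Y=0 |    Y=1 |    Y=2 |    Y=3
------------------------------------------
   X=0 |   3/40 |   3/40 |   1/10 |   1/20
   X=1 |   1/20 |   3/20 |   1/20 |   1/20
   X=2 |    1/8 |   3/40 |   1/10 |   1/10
I(X;Y) = 0.0479, I(X;f(Y)) = 0.0193, inequality holds: 0.0479 ≥ 0.0193

Data Processing Inequality: For any Markov chain X → Y → Z, we have I(X;Y) ≥ I(X;Z).

Here Z = f(Y) is a deterministic function of Y, forming X → Y → Z.

Original I(X;Y) = 0.0479 nats

After applying f:
P(X,Z) where Z=f(Y):
- P(X,Z=0) = P(X,Y=0) + P(X,Y=3)
- P(X,Z=1) = P(X,Y=1) + P(X,Y=2)

I(X;Z) = I(X;f(Y)) = 0.0193 nats

Verification: 0.0479 ≥ 0.0193 ✓

Information cannot be created by processing; the function f can only lose information about X.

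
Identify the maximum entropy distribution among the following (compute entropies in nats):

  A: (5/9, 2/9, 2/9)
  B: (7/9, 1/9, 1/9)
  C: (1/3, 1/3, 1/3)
C

For a discrete distribution over n outcomes, entropy is maximized by the uniform distribution.

Computing entropies:
H(A) = 0.9950 nats
H(B) = 0.6837 nats
H(C) = 1.0986 nats

The uniform distribution (where all probabilities equal 1/3) achieves the maximum entropy of log_e(3) = 1.0986 nats.

Distribution C has the highest entropy.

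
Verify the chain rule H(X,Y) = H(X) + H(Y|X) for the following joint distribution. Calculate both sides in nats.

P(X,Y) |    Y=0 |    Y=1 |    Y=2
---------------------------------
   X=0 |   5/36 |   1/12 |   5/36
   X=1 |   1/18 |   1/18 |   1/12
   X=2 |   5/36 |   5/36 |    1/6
H(X,Y) = 2.1306, H(X) = 1.0467, H(Y|X) = 1.0840 (all in nats)

Chain rule: H(X,Y) = H(X) + H(Y|X)

Left side — joint entropy directly:
H(X,Y) = -Σ p(x,y) log p(x,y) = 2.1306 nats

Right side — compute H(Y|X) from the conditional distributions:
P(X) = (13/36, 7/36, 4/9), so H(X) = 1.0467 nats
H(Y|X) = Σ_x P(X=x) · H(Y|X=x):
  P(Y|X=0) = (5/13, 3/13, 5/13), H(Y|X=0) = 1.0734, weight P(X=0) = 13/36
  P(Y|X=1) = (2/7, 2/7, 3/7), H(Y|X=1) = 1.0790, weight P(X=1) = 7/36
  P(Y|X=2) = (5/16, 5/16, 3/8), H(Y|X=2) = 1.0948, weight P(X=2) = 4/9
H(Y|X) = 1.0840 nats

H(X) + H(Y|X) = 1.0467 + 1.0840 = 2.1306 nats

Both sides equal 2.1306 nats. ✓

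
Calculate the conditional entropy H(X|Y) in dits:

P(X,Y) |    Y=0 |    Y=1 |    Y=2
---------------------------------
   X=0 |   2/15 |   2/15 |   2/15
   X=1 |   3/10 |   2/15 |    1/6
0.2859 dits

Using the chain rule: H(X|Y) = H(X,Y) - H(Y)

First, compute H(X,Y) = 0.7533 dits

Marginal P(Y) = (13/30, 4/15, 3/10)
H(Y) = 0.4673 dits

H(X|Y) = H(X,Y) - H(Y) = 0.7533 - 0.4673 = 0.2859 dits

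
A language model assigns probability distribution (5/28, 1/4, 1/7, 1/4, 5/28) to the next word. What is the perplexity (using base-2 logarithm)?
4.8862

Perplexity is 2^H (or exp(H) for natural log).

First, H = -Σ p log p = 2.2887 bits
Perplexity = 2^2.2887 = 4.8862

Interpretation: The model's uncertainty is equivalent to choosing uniformly among 4.9 options.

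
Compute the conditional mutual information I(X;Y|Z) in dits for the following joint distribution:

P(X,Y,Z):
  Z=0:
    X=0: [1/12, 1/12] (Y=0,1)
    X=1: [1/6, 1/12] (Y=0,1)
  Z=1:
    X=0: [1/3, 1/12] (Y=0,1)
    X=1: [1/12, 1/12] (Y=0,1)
0.0133 dits

Conditional mutual information: I(X;Y|Z) = H(X|Z) + H(Y|Z) - H(X,Y|Z)

H(Z) = 0.2950
H(X,Z) = 0.5683 → H(X|Z) = 0.2734
H(Y,Z) = 0.5683 → H(Y|Z) = 0.2734
H(X,Y,Z) = 0.8283 → H(X,Y|Z) = 0.5334

I(X;Y|Z) = 0.2734 + 0.2734 - 0.5334 = 0.0133 dits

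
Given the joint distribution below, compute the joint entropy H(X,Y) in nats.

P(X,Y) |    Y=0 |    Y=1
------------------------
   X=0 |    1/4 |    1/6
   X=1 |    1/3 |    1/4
1.3580 nats

Joint entropy is H(X,Y) = -Σ_{x,y} p(x,y) log p(x,y).

Summing over all non-zero entries:
H(X,Y) = -[1/4·log_e(1/4) + 1/6·log_e(1/6) + 1/3·log_e(1/3) + 1/4·log_e(1/4)]
H(X,Y) = 1.3580 nats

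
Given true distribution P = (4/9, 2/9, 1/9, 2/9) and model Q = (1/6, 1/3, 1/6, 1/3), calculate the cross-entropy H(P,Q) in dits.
0.6444 dits

Cross-entropy: H(P,Q) = -Σ p(x) log q(x)

Alternatively: H(P,Q) = H(P) + D_KL(P||Q)
H(P) = 0.5529 dits
D_KL(P||Q) = 0.0915 dits

H(P,Q) = 0.5529 + 0.0915 = 0.6444 dits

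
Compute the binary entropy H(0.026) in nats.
0.1206 nats

The binary entropy function is:
H(p) = -p log(p) - (1-p) log(1-p)

H(0.026) = -0.026 × log_e(0.026) - 0.974 × log_e(0.974)
H(0.026) = 0.1206 nats

Note: Binary entropy is maximized at p=0.5 (H=1 bit) and minimized at p=0 or p=1 (H=0).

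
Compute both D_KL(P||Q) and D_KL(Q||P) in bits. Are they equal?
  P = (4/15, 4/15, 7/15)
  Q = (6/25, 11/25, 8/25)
D_KL(P||Q) = 0.1019, D_KL(Q||P) = 0.1072

KL divergence is not symmetric: D_KL(P||Q) ≠ D_KL(Q||P) in general.

D_KL(P||Q) = 0.1019 bits
D_KL(Q||P) = 0.1072 bits

No, they are not equal!

This asymmetry is why KL divergence is not a true distance metric.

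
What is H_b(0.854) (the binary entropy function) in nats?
0.4157 nats

The binary entropy function is:
H(p) = -p log(p) - (1-p) log(1-p)

H(0.854) = -0.854 × log_e(0.854) - 0.146 × log_e(0.146)
H(0.854) = 0.4157 nats

Note: Binary entropy is maximized at p=0.5 (H=1 bit) and minimized at p=0 or p=1 (H=0).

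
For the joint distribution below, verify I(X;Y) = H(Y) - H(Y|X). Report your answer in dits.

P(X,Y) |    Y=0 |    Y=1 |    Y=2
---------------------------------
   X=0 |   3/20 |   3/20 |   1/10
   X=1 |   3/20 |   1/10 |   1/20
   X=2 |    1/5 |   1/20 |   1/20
I(X;Y) = 0.0144 dits

Mutual information has multiple equivalent forms:
- I(X;Y) = H(X) - H(X|Y)
- I(X;Y) = H(Y) - H(Y|X)
- I(X;Y) = H(X) + H(Y) - H(X,Y)

Computing all quantities:
H(X) = 0.4729, H(Y) = 0.4472, H(X,Y) = 0.9057
H(X|Y) = 0.4585, H(Y|X) = 0.4328

Verification:
H(X) - H(X|Y) = 0.4729 - 0.4585 = 0.0144
H(Y) - H(Y|X) = 0.4472 - 0.4328 = 0.0144
H(X) + H(Y) - H(X,Y) = 0.4729 + 0.4472 - 0.9057 = 0.0144

All forms give I(X;Y) = 0.0144 dits. ✓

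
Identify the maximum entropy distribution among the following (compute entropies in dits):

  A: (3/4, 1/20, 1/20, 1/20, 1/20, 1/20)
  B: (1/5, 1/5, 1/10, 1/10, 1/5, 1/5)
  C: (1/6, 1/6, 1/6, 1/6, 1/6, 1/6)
C

For a discrete distribution over n outcomes, entropy is maximized by the uniform distribution.

Computing entropies:
H(A) = 0.4190 dits
H(B) = 0.7592 dits
H(C) = 0.7782 dits

The uniform distribution (where all probabilities equal 1/6) achieves the maximum entropy of log_10(6) = 0.7782 dits.

Distribution C has the highest entropy.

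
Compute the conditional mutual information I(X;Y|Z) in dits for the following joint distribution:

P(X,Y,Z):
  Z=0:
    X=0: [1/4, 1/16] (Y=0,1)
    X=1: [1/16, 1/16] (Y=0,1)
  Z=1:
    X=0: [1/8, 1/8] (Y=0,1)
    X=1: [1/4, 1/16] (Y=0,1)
0.0205 dits

Conditional mutual information: I(X;Y|Z) = H(X|Z) + H(Y|Z) - H(X,Y|Z)

H(Z) = 0.2976
H(X,Z) = 0.5791 → H(X|Z) = 0.2815
H(Y,Z) = 0.5668 → H(Y|Z) = 0.2692
H(X,Y,Z) = 0.8278 → H(X,Y|Z) = 0.5302

I(X;Y|Z) = 0.2815 + 0.2692 - 0.5302 = 0.0205 dits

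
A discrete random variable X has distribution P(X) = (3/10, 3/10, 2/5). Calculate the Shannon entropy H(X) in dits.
0.4729 dits

Shannon entropy is H(X) = -Σ p(x) log p(x).

For P = (3/10, 3/10, 2/5):
H = -3/10 × log_10(3/10) -3/10 × log_10(3/10) -2/5 × log_10(2/5)
H = 0.4729 dits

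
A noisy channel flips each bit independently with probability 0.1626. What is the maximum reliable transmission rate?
0.3595 bits

For a binary symmetric channel (BSC) with error probability p:
Capacity C = 1 - H(p) bits per symbol

where H(p) = -p log₂(p) - (1-p) log₂(1-p) is the binary entropy function.

H(0.1626) = 0.6405 bits
C = 1 - 0.6405 = 0.3595 bits per symbol

This means we can reliably transmit up to 0.3595 bits of information per channel use.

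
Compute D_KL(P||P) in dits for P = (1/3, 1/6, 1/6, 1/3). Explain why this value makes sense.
0.0000 dits

KL divergence satisfies the Gibbs inequality: D_KL(P||Q) ≥ 0 for all distributions P, Q.

D_KL(P||Q) = Σ p(x) log(p(x)/q(x))
Each term is p(x) × log_10(p(x)/p(x)) = p(x) × log_10(1) = 0, so the sum is 0.
D_KL(P||Q) = 0.0000 dits

When P = Q, the KL divergence is exactly 0, as there is no 'divergence' between identical distributions.

This non-negativity is a fundamental property: relative entropy cannot be negative because it measures how different Q is from P.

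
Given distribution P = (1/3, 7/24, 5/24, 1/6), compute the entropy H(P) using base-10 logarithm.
0.5867 dits

Shannon entropy is H(X) = -Σ p(x) log p(x).

For P = (1/3, 7/24, 5/24, 1/6):
H = -1/3 × log_10(1/3) -7/24 × log_10(7/24) -5/24 × log_10(5/24) -1/6 × log_10(1/6)
H = 0.5867 dits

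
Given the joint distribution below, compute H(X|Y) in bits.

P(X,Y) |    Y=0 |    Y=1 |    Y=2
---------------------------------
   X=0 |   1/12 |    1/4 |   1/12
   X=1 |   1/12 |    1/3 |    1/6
0.9710 bits

Using the chain rule: H(X|Y) = H(X,Y) - H(Y)

First, compute H(X,Y) = 2.3554 bits

Marginal P(Y) = (1/6, 7/12, 1/4)
H(Y) = 1.3844 bits

H(X|Y) = H(X,Y) - H(Y) = 2.3554 - 1.3844 = 0.9710 bits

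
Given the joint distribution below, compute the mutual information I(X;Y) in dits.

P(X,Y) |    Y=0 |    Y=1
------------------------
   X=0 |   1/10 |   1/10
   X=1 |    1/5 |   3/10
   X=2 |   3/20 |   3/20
0.0022 dits

Mutual information: I(X;Y) = H(X) + H(Y) - H(X,Y)

Marginals:
P(X) = (1/5, 1/2, 3/10), H(X) = 0.4472 dits
P(Y) = (9/20, 11/20), H(Y) = 0.2989 dits

Joint entropy: H(X,Y) = 0.7438 dits

I(X;Y) = 0.4472 + 0.2989 - 0.7438 = 0.0022 dits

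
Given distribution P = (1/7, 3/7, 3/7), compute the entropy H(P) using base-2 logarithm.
1.4488 bits

Shannon entropy is H(X) = -Σ p(x) log p(x).

For P = (1/7, 3/7, 3/7):
H = -1/7 × log_2(1/7) -3/7 × log_2(3/7) -3/7 × log_2(3/7)
H = 1.4488 bits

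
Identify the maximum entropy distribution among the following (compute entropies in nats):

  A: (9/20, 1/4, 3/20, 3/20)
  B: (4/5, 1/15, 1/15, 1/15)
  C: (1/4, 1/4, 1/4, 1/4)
C

For a discrete distribution over n outcomes, entropy is maximized by the uniform distribution.

Computing entropies:
H(A) = 1.2750 nats
H(B) = 0.7201 nats
H(C) = 1.3863 nats

The uniform distribution (where all probabilities equal 1/4) achieves the maximum entropy of log_e(4) = 1.3863 nats.

Distribution C has the highest entropy.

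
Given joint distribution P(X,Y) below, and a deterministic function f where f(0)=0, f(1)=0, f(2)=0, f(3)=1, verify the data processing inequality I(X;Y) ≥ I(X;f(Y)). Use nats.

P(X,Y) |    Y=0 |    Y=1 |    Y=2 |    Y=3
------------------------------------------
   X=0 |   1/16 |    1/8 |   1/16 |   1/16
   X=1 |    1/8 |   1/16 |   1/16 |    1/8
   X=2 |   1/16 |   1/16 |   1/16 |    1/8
I(X;Y) = 0.0393, I(X;f(Y)) = 0.0157, inequality holds: 0.0393 ≥ 0.0157

Data Processing Inequality: For any Markov chain X → Y → Z, we have I(X;Y) ≥ I(X;Z).

Here Z = f(Y) is a deterministic function of Y, forming X → Y → Z.

Original I(X;Y) = 0.0393 nats

After applying f:
P(X,Z) where Z=f(Y):
- P(X,Z=0) = P(X,Y=0) + P(X,Y=1) + P(X,Y=2)
- P(X,Z=1) = P(X,Y=3)

I(X;Z) = I(X;f(Y)) = 0.0157 nats

Verification: 0.0393 ≥ 0.0157 ✓

Information cannot be created by processing; the function f can only lose information about X.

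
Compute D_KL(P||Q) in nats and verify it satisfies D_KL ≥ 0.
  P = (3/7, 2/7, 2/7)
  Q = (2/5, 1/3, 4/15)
0.0052 nats

KL divergence satisfies the Gibbs inequality: D_KL(P||Q) ≥ 0 for all distributions P, Q.

D_KL(P||Q) = Σ p(x) log(p(x)/q(x))
Term by term:
  x=0: 3/7 × log_e[(3/7)/(2/5)] = 0.0296
  x=1: 2/7 × log_e[(2/7)/(1/3)] = -0.0440
  x=2: 2/7 × log_e[(2/7)/(4/15)] = 0.0197
D_KL(P||Q) = 0.0052 nats

D_KL(P||Q) = 0.0052 ≥ 0 ✓

This non-negativity is a fundamental property: relative entropy cannot be negative because it measures how different Q is from P.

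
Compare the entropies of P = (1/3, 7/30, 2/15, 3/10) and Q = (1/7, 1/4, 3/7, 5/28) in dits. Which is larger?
P

Computing entropies in dits:
H(P) = 0.5801
H(Q) = 0.5626

Distribution P has higher entropy.

Intuition: The distribution closer to uniform (more spread out) has higher entropy.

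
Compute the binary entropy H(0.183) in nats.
0.4759 nats

The binary entropy function is:
H(p) = -p log(p) - (1-p) log(1-p)

H(0.183) = -0.183 × log_e(0.183) - 0.817 × log_e(0.817)
H(0.183) = 0.4759 nats

Note: Binary entropy is maximized at p=0.5 (H=1 bit) and minimized at p=0 or p=1 (H=0).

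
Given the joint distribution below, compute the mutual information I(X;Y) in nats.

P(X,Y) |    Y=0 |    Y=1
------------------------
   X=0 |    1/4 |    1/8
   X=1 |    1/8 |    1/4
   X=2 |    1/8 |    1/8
0.0425 nats

Mutual information: I(X;Y) = H(X) + H(Y) - H(X,Y)

Marginals:
P(X) = (3/8, 3/8, 1/4), H(X) = 1.0822 nats
P(Y) = (1/2, 1/2), H(Y) = 0.6931 nats

Joint entropy: H(X,Y) = 1.7329 nats

I(X;Y) = 1.0822 + 0.6931 - 1.7329 = 0.0425 nats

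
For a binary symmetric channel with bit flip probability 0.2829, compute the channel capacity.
0.1406 bits

For a binary symmetric channel (BSC) with error probability p:
Capacity C = 1 - H(p) bits per symbol

where H(p) = -p log₂(p) - (1-p) log₂(1-p) is the binary entropy function.

H(0.2829) = 0.8594 bits
C = 1 - 0.8594 = 0.1406 bits per symbol

This means we can reliably transmit up to 0.1406 bits of information per channel use.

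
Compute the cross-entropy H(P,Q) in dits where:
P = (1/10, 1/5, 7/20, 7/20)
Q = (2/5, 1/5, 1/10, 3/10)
0.7126 dits

Cross-entropy: H(P,Q) = -Σ p(x) log q(x)

Alternatively: H(P,Q) = H(P) + D_KL(P||Q)
H(P) = 0.5589 dits
D_KL(P||Q) = 0.1536 dits

H(P,Q) = 0.5589 + 0.1536 = 0.7126 dits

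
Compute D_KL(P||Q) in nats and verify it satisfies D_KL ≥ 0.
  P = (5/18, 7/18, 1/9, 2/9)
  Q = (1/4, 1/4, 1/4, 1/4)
0.0848 nats

KL divergence satisfies the Gibbs inequality: D_KL(P||Q) ≥ 0 for all distributions P, Q.

D_KL(P||Q) = Σ p(x) log(p(x)/q(x))
Term by term:
  x=0: 5/18 × log_e[(5/18)/(1/4)] = 0.0293
  x=1: 7/18 × log_e[(7/18)/(1/4)] = 0.1718
  x=2: 1/9 × log_e[(1/9)/(1/4)] = -0.0901
  x=3: 2/9 × log_e[(2/9)/(1/4)] = -0.0262
D_KL(P||Q) = 0.0848 nats

D_KL(P||Q) = 0.0848 ≥ 0 ✓

This non-negativity is a fundamental property: relative entropy cannot be negative because it measures how different Q is from P.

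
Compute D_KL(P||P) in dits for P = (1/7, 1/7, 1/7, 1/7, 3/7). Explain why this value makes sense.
0.0000 dits

KL divergence satisfies the Gibbs inequality: D_KL(P||Q) ≥ 0 for all distributions P, Q.

D_KL(P||Q) = Σ p(x) log(p(x)/q(x))
Each term is p(x) × log_10(p(x)/p(x)) = p(x) × log_10(1) = 0, so the sum is 0.
D_KL(P||Q) = 0.0000 dits

When P = Q, the KL divergence is exactly 0, as there is no 'divergence' between identical distributions.

This non-negativity is a fundamental property: relative entropy cannot be negative because it measures how different Q is from P.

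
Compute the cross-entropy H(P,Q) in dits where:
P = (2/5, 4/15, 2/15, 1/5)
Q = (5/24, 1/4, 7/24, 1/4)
0.6248 dits

Cross-entropy: H(P,Q) = -Σ p(x) log q(x)

Alternatively: H(P,Q) = H(P) + D_KL(P||Q)
H(P) = 0.5687 dits
D_KL(P||Q) = 0.0561 dits

H(P,Q) = 0.5687 + 0.0561 = 0.6248 dits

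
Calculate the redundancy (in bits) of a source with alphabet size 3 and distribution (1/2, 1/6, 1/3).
0.1258 bits

Redundancy measures how far a source is from maximum entropy:
R = H_max - H(X)

Maximum entropy for 3 symbols: H_max = log_2(3) = 1.5850 bits
Actual entropy: H(X) = 1.4591 bits
Redundancy: R = 1.5850 - 1.4591 = 0.1258 bits

This redundancy represents potential for compression: the source could be compressed by 0.1258 bits per symbol.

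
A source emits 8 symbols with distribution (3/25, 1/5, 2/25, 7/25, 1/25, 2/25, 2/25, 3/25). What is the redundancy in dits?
0.0683 dits

Redundancy measures how far a source is from maximum entropy:
R = H_max - H(X)

Maximum entropy for 8 symbols: H_max = log_10(8) = 0.9031 dits
Actual entropy: H(X) = 0.8348 dits
Redundancy: R = 0.9031 - 0.8348 = 0.0683 dits

This redundancy represents potential for compression: the source could be compressed by 0.0683 dits per symbol.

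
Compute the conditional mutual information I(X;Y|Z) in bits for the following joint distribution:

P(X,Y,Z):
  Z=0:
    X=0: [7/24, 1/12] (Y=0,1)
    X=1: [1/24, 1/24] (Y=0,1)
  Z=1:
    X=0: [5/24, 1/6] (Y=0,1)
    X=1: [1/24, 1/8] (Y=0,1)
0.0500 bits

Conditional mutual information: I(X;Y|Z) = H(X|Z) + H(Y|Z) - H(X,Y|Z)

H(Z) = 0.9950
H(X,Z) = 1.7909 → H(X|Z) = 0.7959
H(Y,Z) = 1.9218 → H(Y|Z) = 0.9268
H(X,Y,Z) = 2.6676 → H(X,Y|Z) = 1.6726

I(X;Y|Z) = 0.7959 + 0.9268 - 1.6726 = 0.0500 bits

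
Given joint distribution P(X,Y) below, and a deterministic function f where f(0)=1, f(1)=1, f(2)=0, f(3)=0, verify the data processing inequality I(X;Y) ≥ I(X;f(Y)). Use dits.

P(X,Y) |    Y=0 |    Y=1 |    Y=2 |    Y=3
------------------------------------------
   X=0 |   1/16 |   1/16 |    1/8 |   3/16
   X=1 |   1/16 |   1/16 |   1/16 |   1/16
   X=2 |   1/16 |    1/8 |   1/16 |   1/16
I(X;Y) = 0.0212, I(X;f(Y)) = 0.0174, inequality holds: 0.0212 ≥ 0.0174

Data Processing Inequality: For any Markov chain X → Y → Z, we have I(X;Y) ≥ I(X;Z).

Here Z = f(Y) is a deterministic function of Y, forming X → Y → Z.

Original I(X;Y) = 0.0212 dits

After applying f:
P(X,Z) where Z=f(Y):
- P(X,Z=0) = P(X,Y=2) + P(X,Y=3)
- P(X,Z=1) = P(X,Y=0) + P(X,Y=1)

I(X;Z) = I(X;f(Y)) = 0.0174 dits

Verification: 0.0212 ≥ 0.0174 ✓

Information cannot be created by processing; the function f can only lose information about X.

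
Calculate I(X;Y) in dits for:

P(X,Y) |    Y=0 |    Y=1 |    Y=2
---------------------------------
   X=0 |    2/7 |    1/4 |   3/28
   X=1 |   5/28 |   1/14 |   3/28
0.0103 dits

Mutual information: I(X;Y) = H(X) + H(Y) - H(X,Y)

Marginals:
P(X) = (9/14, 5/14), H(X) = 0.2831 dits
P(Y) = (13/28, 9/28, 3/14), H(Y) = 0.4565 dits

Joint entropy: H(X,Y) = 0.7293 dits

I(X;Y) = 0.2831 + 0.4565 - 0.7293 = 0.0103 dits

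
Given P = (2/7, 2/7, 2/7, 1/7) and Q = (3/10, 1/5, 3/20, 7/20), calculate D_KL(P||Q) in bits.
0.2078 bits

KL divergence: D_KL(P||Q) = Σ p(x) log(p(x)/q(x))

Computing term by term:
  x=0: 2/7 × log_2[(2/7)/(3/10)] = 2/7 × -0.0704 = -0.0201
  x=1: 2/7 × log_2[(2/7)/(1/5)] = 2/7 × 0.5146 = 0.1470
  x=2: 2/7 × log_2[(2/7)/(3/20)] = 2/7 × 0.9296 = 0.2656
  x=3: 1/7 × log_2[(1/7)/(7/20)] = 1/7 × -1.2928 = -0.1847

D_KL(P||Q) = 0.2078 bits

Note: KL divergence is always non-negative and equals 0 iff P = Q.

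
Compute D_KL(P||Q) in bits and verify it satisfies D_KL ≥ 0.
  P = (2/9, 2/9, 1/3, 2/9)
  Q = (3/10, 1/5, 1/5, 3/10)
0.0870 bits

KL divergence satisfies the Gibbs inequality: D_KL(P||Q) ≥ 0 for all distributions P, Q.

D_KL(P||Q) = Σ p(x) log(p(x)/q(x))
Term by term:
  x=0: 2/9 × log_2[(2/9)/(3/10)] = -0.0962
  x=1: 2/9 × log_2[(2/9)/(1/5)] = 0.0338
  x=2: 1/3 × log_2[(1/3)/(1/5)] = 0.2457
  x=3: 2/9 × log_2[(2/9)/(3/10)] = -0.0962
D_KL(P||Q) = 0.0870 bits

D_KL(P||Q) = 0.0870 ≥ 0 ✓

This non-negativity is a fundamental property: relative entropy cannot be negative because it measures how different Q is from P.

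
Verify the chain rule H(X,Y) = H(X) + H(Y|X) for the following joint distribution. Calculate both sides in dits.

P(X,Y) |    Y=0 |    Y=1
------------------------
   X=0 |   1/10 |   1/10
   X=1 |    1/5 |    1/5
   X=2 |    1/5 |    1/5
H(X,Y) = 0.7592, H(X) = 0.4581, H(Y|X) = 0.3010 (all in dits)

Chain rule: H(X,Y) = H(X) + H(Y|X)

Left side — joint entropy directly:
H(X,Y) = -Σ p(x,y) log p(x,y) = 0.7592 dits

Right side — compute H(Y|X) from the conditional distributions:
P(X) = (1/5, 2/5, 2/5), so H(X) = 0.4581 dits
H(Y|X) = Σ_x P(X=x) · H(Y|X=x):
  P(Y|X=0) = (1/2, 1/2), H(Y|X=0) = 0.3010, weight P(X=0) = 1/5
  P(Y|X=1) = (1/2, 1/2), H(Y|X=1) = 0.3010, weight P(X=1) = 2/5
  P(Y|X=2) = (1/2, 1/2), H(Y|X=2) = 0.3010, weight P(X=2) = 2/5
H(Y|X) = 0.3010 dits

H(X) + H(Y|X) = 0.4581 + 0.3010 = 0.7592 dits

Both sides equal 0.7592 dits. ✓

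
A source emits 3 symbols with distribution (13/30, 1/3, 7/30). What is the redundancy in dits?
0.0132 dits

Redundancy measures how far a source is from maximum entropy:
R = H_max - H(X)

Maximum entropy for 3 symbols: H_max = log_10(3) = 0.4771 dits
Actual entropy: H(X) = 0.4639 dits
Redundancy: R = 0.4771 - 0.4639 = 0.0132 dits

This redundancy represents potential for compression: the source could be compressed by 0.0132 dits per symbol.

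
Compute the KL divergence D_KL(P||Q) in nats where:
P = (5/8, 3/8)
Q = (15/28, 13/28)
0.0163 nats

KL divergence: D_KL(P||Q) = Σ p(x) log(p(x)/q(x))

Computing term by term:
  x=0: 5/8 × log_e[(5/8)/(15/28)] = 5/8 × 0.1542 = 0.0963
  x=1: 3/8 × log_e[(3/8)/(13/28)] = 3/8 × -0.2136 = -0.0801

D_KL(P||Q) = 0.0163 nats

Note: KL divergence is always non-negative and equals 0 iff P = Q.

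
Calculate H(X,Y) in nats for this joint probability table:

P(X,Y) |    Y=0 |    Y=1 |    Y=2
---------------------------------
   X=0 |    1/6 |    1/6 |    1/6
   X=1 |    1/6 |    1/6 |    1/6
1.7918 nats

Joint entropy is H(X,Y) = -Σ_{x,y} p(x,y) log p(x,y).

Summing over all non-zero entries:
H(X,Y) = -[1/6·log_e(1/6) + 1/6·log_e(1/6) + 1/6·log_e(1/6) + 1/6·log_e(1/6) + 1/6·log_e(1/6) + 1/6·log_e(1/6)]
H(X,Y) = 1.7918 nats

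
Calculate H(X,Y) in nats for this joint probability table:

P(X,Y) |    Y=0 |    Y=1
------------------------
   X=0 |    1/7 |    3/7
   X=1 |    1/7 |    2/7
1.2770 nats

Joint entropy is H(X,Y) = -Σ_{x,y} p(x,y) log p(x,y).

Summing over all non-zero entries:
H(X,Y) = -[1/7·log_e(1/7) + 3/7·log_e(3/7) + 1/7·log_e(1/7) + 2/7·log_e(2/7)]
H(X,Y) = 1.2770 nats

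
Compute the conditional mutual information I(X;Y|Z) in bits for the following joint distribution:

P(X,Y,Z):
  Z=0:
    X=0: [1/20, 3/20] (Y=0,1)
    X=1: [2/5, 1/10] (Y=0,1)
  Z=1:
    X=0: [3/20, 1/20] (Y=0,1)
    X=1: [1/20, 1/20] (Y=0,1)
0.1482 bits

Conditional mutual information: I(X;Y|Z) = H(X|Z) + H(Y|Z) - H(X,Y|Z)

H(Z) = 0.8813
H(X,Z) = 1.7610 → H(X|Z) = 0.8797
H(Y,Z) = 1.8150 → H(Y|Z) = 0.9337
H(X,Y,Z) = 2.5464 → H(X,Y|Z) = 1.6651

I(X;Y|Z) = 0.8797 + 0.9337 - 1.6651 = 0.1482 bits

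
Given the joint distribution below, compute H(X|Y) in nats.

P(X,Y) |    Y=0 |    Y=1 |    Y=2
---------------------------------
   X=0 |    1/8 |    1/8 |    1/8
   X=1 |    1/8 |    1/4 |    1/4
0.6507 nats

Using the chain rule: H(X|Y) = H(X,Y) - H(Y)

First, compute H(X,Y) = 1.7329 nats

Marginal P(Y) = (1/4, 3/8, 3/8)
H(Y) = 1.0822 nats

H(X|Y) = H(X,Y) - H(Y) = 1.7329 - 1.0822 = 0.6507 nats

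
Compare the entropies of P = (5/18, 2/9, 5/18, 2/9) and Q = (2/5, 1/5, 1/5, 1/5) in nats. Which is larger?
P

Computing entropies in nats:
H(P) = 1.3801
H(Q) = 1.3322

Distribution P has higher entropy.

Intuition: The distribution closer to uniform (more spread out) has higher entropy.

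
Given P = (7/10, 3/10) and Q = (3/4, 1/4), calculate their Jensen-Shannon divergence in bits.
0.0023 bits

Jensen-Shannon divergence is:
JSD(P||Q) = 0.5 × D_KL(P||M) + 0.5 × D_KL(Q||M)
where M = 0.5 × (P + Q) is the mixture distribution.

M = 0.5 × (7/10, 3/10) + 0.5 × (3/4, 1/4) = (29/40, 11/40)

D_KL(P||M) = 0.0022 bits
D_KL(Q||M) = 0.0023 bits

JSD(P||Q) = 0.5 × 0.0022 + 0.5 × 0.0023 = 0.0023 bits

Unlike KL divergence, JSD is symmetric and bounded: 0 ≤ JSD ≤ log(2).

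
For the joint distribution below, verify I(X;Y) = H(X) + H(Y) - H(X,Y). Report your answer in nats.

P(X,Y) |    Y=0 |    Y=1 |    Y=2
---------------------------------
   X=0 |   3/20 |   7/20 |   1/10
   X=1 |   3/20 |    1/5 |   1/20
I(X;Y) = 0.0091 nats

Mutual information has multiple equivalent forms:
- I(X;Y) = H(X) - H(X|Y)
- I(X;Y) = H(Y) - H(Y|X)
- I(X;Y) = H(X) + H(Y) - H(X,Y)

Computing all quantities:
H(X) = 0.6730, H(Y) = 0.9746, H(X,Y) = 1.6385
H(X|Y) = 0.6639, H(Y|X) = 0.9655

Verification:
H(X) - H(X|Y) = 0.6730 - 0.6639 = 0.0091
H(Y) - H(Y|X) = 0.9746 - 0.9655 = 0.0091
H(X) + H(Y) - H(X,Y) = 0.6730 + 0.9746 - 1.6385 = 0.0091

All forms give I(X;Y) = 0.0091 nats. ✓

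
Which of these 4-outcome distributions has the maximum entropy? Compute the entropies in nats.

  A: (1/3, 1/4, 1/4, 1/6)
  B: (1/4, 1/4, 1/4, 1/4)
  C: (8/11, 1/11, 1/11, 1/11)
B

For a discrete distribution over n outcomes, entropy is maximized by the uniform distribution.

Computing entropies:
H(A) = 1.3580 nats
H(B) = 1.3863 nats
H(C) = 0.8856 nats

The uniform distribution (where all probabilities equal 1/4) achieves the maximum entropy of log_e(4) = 1.3863 nats.

Distribution B has the highest entropy.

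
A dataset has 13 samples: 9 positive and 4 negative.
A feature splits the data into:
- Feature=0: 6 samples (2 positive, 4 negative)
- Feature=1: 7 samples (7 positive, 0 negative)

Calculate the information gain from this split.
0.4667 bits

Information Gain = H(Y) - H(Y|Feature)

Before split:
P(positive) = 9/13 = 0.6923
H(Y) = 0.8905 bits

After split:
Feature=0: H = 0.9183 bits (weight = 6/13)
Feature=1: H = 0.0000 bits (weight = 7/13)
H(Y|Feature) = (6/13)×0.9183 + (7/13)×0.0000 = 0.4238 bits

Information Gain = 0.8905 - 0.4238 = 0.4667 bits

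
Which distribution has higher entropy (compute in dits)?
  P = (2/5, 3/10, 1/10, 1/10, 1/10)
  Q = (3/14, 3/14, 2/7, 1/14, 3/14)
Q

Computing entropies in dits:
H(P) = 0.6160
H(Q) = 0.6674

Distribution Q has higher entropy.

Intuition: The distribution closer to uniform (more spread out) has higher entropy.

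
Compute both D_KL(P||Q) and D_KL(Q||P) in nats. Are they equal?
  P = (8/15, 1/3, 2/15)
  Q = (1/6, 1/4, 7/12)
D_KL(P||Q) = 0.5195, D_KL(Q||P) = 0.5952

KL divergence is not symmetric: D_KL(P||Q) ≠ D_KL(Q||P) in general.

D_KL(P||Q) = 0.5195 nats
D_KL(Q||P) = 0.5952 nats

No, they are not equal!

This asymmetry is why KL divergence is not a true distance metric.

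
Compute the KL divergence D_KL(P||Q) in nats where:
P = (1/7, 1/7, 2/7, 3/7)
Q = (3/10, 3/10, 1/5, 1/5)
0.2166 nats

KL divergence: D_KL(P||Q) = Σ p(x) log(p(x)/q(x))

Computing term by term:
  x=0: 1/7 × log_e[(1/7)/(3/10)] = 1/7 × -0.7419 = -0.1060
  x=1: 1/7 × log_e[(1/7)/(3/10)] = 1/7 × -0.7419 = -0.1060
  x=2: 2/7 × log_e[(2/7)/(1/5)] = 2/7 × 0.3567 = 0.1019
  x=3: 3/7 × log_e[(3/7)/(1/5)] = 3/7 × 0.7621 = 0.3266

D_KL(P||Q) = 0.2166 nats

Note: KL divergence is always non-negative and equals 0 iff P = Q.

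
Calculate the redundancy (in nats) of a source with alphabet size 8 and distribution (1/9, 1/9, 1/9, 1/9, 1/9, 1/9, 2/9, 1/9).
0.0362 nats

Redundancy measures how far a source is from maximum entropy:
R = H_max - H(X)

Maximum entropy for 8 symbols: H_max = log_e(8) = 2.0794 nats
Actual entropy: H(X) = 2.0432 nats
Redundancy: R = 2.0794 - 2.0432 = 0.0362 nats

This redundancy represents potential for compression: the source could be compressed by 0.0362 nats per symbol.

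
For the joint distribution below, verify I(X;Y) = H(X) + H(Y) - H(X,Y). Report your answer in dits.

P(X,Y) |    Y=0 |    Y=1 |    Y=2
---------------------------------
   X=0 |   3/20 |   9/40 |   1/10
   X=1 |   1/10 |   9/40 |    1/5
I(X;Y) = 0.0090 dits

Mutual information has multiple equivalent forms:
- I(X;Y) = H(X) - H(X|Y)
- I(X;Y) = H(Y) - H(Y|X)
- I(X;Y) = H(X) + H(Y) - H(X,Y)

Computing all quantities:
H(X) = 0.3005, H(Y) = 0.4634, H(X,Y) = 0.7549
H(X|Y) = 0.2915, H(Y|X) = 0.4544

Verification:
H(X) - H(X|Y) = 0.3005 - 0.2915 = 0.0090
H(Y) - H(Y|X) = 0.4634 - 0.4544 = 0.0090
H(X) + H(Y) - H(X,Y) = 0.3005 + 0.4634 - 0.7549 = 0.0090

All forms give I(X;Y) = 0.0090 dits. ✓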